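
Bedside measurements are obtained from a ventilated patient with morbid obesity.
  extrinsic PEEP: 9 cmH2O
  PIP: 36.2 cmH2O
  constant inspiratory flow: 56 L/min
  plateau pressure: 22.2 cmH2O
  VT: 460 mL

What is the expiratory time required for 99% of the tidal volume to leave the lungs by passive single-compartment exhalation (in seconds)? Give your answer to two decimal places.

2.41

Flow: 56 L/min ÷ 60 = 0.9333 L/s.
R = (PIP − Pplat)/V̇ = (36.2 − 22.2) / 0.9333 = 14.0/0.9333 = 15.001 cmH2O·s/L.
C = Vt/(Pplat − PEEP) = 460.0 / (22.2 − 9) = 460.0/13.2 = 34.848 mL/cmH2O.
τ = R × C = 15.001 × 0.03485 L/cmH2O = 0.5228 s.
t = −τ·ln(1 − 0.99) = −0.5228·ln(0.01) = 2.408 s.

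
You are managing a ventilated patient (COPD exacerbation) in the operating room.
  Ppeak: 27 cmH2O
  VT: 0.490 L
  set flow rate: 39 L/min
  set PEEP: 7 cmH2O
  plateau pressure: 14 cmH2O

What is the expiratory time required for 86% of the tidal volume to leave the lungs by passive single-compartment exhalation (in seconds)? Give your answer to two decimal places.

2.75

Flow: 39 L/min ÷ 60 = 0.65 L/s.
R = (PIP − Pplat)/V̇ = (27 − 14) / 0.65 = 13.0/0.65 = 20.0 cmH2O·s/L.
C = Vt/(Pplat − PEEP) = 490.0 / (14 − 7) = 490.0/7.0 = 70.0 mL/cmH2O.
τ = R × C = 20.0 × 0.07 L/cmH2O = 1.4 s.
t = −τ·ln(1 − 0.86) = −1.4·ln(0.14) = 2.753 s.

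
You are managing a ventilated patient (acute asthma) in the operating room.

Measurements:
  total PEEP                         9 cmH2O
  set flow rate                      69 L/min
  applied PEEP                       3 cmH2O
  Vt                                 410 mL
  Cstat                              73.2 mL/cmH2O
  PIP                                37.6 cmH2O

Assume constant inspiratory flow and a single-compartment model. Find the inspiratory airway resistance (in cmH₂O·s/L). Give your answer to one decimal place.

Flow: 69 L/min ÷ 60 = 1.15 L/s.
Total PEEP = 9 cmH2O (set 3 + intrinsic 6); this is the baseline alveolar pressure.
Equation of motion (constant flow): PIP = Vt/C + R·V̇ + PEEP.
R·V̇ = PIP − Vt/C − PEEP = 37.6 − 410/73.2 − 9 = 37.6 − 5.601 − 9 = 22.999 cmH2O.
R = 22.999 / 1.15 = 19.999 cmH2O·s/L.

20.0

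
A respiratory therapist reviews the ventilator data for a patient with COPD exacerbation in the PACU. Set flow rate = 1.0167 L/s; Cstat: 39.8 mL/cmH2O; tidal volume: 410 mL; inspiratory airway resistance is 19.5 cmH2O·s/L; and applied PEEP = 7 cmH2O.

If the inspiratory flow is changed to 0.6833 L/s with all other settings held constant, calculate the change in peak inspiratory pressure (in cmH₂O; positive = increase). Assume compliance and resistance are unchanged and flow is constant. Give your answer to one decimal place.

-6.5

PIP = Vt/C + R·V̇ + PEEP (constant-flow equation of motion).
Only the resistive term changes: ΔPIP = R × ΔV̇ = 19.5 × (0.6833 − 1.0167) = 19.5 × -0.3334 = -6.501 cmH2O.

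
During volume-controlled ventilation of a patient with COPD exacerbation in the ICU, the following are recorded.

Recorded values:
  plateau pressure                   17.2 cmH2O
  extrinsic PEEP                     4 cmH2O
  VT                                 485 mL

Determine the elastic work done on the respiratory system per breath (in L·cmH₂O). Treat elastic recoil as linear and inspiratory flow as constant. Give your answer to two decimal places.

Elastic work ≈ ½ × (Pplat − PEEP) × Vt = 0.5 × (17.2 − 4) × 0.485 L = 0.5 × 13.2 × 0.485 = 3.201 L·cmH2O.

3.20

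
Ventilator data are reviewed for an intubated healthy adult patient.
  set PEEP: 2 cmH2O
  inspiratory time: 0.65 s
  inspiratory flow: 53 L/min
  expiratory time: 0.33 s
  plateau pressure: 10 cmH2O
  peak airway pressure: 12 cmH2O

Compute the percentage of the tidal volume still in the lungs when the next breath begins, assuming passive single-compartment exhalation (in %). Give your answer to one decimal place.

Flow: 53 L/min ÷ 60 = 0.8833 L/s.
Vt = flow × Ti = 0.8833 L/s × 0.65 s × 1000 mL/L = 574.15 mL.
R = (PIP − Pplat)/V̇ = (12 − 10) / 0.8833 = 2.0/0.8833 = 2.264 cmH2O·s/L.
C = Vt/(Pplat − PEEP) = 574.15 / (10 − 2) = 574.15/8.0 = 71.769 mL/cmH2O.
τ = R × C = 2.264 × 0.07177 L/cmH2O = 0.1625 s.
Fraction remaining at end-expiration = e^(−Te/τ) = e^(−0.33/0.1625) = 0.1312 → 13.12%.

13.1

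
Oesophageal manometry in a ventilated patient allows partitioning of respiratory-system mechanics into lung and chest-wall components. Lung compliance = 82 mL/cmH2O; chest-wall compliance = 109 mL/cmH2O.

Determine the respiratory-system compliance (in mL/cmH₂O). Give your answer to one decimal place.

Lung and chest wall are elastances in series: 1/Crs = 1/CL + 1/Ccw.
1/Crs = 1/82 + 1/109 = 0.02137.
Crs = 46.795 mL/cmH2O.

46.8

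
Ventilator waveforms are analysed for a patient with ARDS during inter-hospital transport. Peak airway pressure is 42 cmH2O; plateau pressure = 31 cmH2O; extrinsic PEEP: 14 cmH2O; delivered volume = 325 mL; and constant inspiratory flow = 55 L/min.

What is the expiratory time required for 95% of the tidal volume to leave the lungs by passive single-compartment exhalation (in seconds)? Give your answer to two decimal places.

Flow: 55 L/min ÷ 60 = 0.9167 L/s.
R = (PIP − Pplat)/V̇ = (42 − 31) / 0.9167 = 11.0/0.9167 = 12.0 cmH2O·s/L.
C = Vt/(Pplat − PEEP) = 325.0 / (31 − 14) = 325.0/17.0 = 19.118 mL/cmH2O.
τ = R × C = 12.0 × 0.01912 L/cmH2O = 0.2294 s.
t = −τ·ln(1 − 0.95) = −0.2294·ln(0.05) = 0.6872 s.

0.69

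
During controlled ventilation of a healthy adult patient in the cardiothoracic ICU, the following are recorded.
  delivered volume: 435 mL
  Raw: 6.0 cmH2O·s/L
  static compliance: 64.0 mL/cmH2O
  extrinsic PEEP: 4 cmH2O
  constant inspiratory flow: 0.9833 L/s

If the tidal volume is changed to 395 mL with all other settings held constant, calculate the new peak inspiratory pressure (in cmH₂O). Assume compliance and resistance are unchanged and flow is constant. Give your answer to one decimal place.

PIP = Vt/C + R·V̇ + PEEP (constant-flow equation of motion).
Only the elastic term changes: ΔPIP = ΔVt / C = (395 − 435) / 64.0 = -0.625 cmH2O.
Original PIP = 435/64.0 + 6.0×0.9833 + 4 = 16.697 cmH2O; new PIP = 16.697 + (-0.625) = 16.072 cmH2O.

16.1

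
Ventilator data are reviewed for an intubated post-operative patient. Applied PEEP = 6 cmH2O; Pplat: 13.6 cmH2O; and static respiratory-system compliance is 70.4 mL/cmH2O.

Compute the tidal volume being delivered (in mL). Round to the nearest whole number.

Vt = Cstat × (Pplat − PEEP) = 70.4 × (13.6 − 6) = 70.4 × 7.6 = 535.04 mL.

535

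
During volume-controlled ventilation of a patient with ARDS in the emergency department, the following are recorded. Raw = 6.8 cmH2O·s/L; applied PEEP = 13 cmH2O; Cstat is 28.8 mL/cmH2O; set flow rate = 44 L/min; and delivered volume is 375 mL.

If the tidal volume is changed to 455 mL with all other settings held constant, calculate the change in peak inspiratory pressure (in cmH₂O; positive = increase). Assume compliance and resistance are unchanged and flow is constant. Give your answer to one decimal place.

PIP = Vt/C + R·V̇ + PEEP (constant-flow equation of motion).
Only the elastic term changes: ΔPIP = ΔVt / C = (455 − 375) / 28.8 = 2.778 cmH2O.

2.8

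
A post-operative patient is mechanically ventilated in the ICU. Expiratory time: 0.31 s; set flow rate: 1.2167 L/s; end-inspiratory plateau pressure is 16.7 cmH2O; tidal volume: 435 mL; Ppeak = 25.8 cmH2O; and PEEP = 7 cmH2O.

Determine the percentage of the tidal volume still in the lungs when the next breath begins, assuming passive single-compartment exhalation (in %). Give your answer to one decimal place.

R = (PIP − Pplat)/V̇ = (25.8 − 16.7) / 1.2167 = 9.1/1.2167 = 7.479 cmH2O·s/L.
C = Vt/(Pplat − PEEP) = 435.0 / (16.7 − 7) = 435.0/9.7 = 44.845 mL/cmH2O.
τ = R × C = 7.479 × 0.04485 L/cmH2O = 0.3354 s.
Fraction remaining at end-expiration = e^(−Te/τ) = e^(−0.31/0.3354) = 0.3968 → 39.68%.

39.7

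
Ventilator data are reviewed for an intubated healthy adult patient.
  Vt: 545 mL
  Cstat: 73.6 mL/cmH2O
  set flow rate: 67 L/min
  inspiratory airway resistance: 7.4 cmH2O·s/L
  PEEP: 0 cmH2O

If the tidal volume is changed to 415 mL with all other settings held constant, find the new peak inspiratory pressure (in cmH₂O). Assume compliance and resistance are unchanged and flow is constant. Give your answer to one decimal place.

13.9

Flow: 67 L/min ÷ 60 = 1.1167 L/s.
PIP = Vt/C + R·V̇ + PEEP (constant-flow equation of motion).
Only the elastic term changes: ΔPIP = ΔVt / C = (415 − 545) / 73.6 = -1.766 cmH2O.
Original PIP = 545/73.6 + 7.4×1.1167 + 0 = 15.668 cmH2O; new PIP = 15.668 + (-1.766) = 13.902 cmH2O.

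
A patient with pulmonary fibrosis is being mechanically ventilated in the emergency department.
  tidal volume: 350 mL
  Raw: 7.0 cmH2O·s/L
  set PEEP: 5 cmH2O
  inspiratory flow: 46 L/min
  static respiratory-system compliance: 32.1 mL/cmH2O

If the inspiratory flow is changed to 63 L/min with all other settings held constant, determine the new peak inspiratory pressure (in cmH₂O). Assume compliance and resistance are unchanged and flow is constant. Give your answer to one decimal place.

23.3

Flow: 46 L/min ÷ 60 = 0.7667 L/s.
New flow: 63 L/min ÷ 60 = 1.05 L/s.
PIP = Vt/C + R·V̇ + PEEP (constant-flow equation of motion).
Only the resistive term changes: ΔPIP = R × ΔV̇ = 7.0 × (1.05 − 0.7667) = 7.0 × 0.2833 = 1.983 cmH2O.
Original PIP = 350/32.1 + 7.0×0.7667 + 5 = 21.27 cmH2O; new PIP = 21.27 + (1.983) = 23.253 cmH2O.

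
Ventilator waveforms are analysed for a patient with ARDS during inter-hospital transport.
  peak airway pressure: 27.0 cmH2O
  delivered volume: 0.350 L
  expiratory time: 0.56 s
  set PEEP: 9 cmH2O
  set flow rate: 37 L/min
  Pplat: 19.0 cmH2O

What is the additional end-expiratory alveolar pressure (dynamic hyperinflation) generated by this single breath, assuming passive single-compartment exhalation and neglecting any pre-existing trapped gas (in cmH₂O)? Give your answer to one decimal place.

Flow: 37 L/min ÷ 60 = 0.6167 L/s.
R = (PIP − Pplat)/V̇ = (27.0 − 19.0) / 0.6167 = 8.0/0.6167 = 12.972 cmH2O·s/L.
C = Vt/(Pplat − PEEP) = 350.0 / (19.0 − 9) = 350.0/10.0 = 35.0 mL/cmH2O.
τ = R × C = 12.972 × 0.035 L/cmH2O = 0.454 s.
Fraction remaining = e^(−Te/τ) = e^(−0.56/0.454) = 0.2913; trapped volume = 350.0 × 0.2913 = 101.96 mL.
Additional alveolar pressure from trapping ≈ V_trapped / C = 101.96 / 35.0 = 2.913 cmH2O.

2.9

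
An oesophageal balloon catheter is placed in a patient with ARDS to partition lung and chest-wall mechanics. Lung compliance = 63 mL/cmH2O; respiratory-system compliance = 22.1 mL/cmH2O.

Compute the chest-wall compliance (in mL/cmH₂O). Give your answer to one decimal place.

34.0

1/Ccw = 1/Crs − 1/CL.
1/Ccw = 1/22.1 − 1/63 = 0.02938.
Ccw = 34.037 mL/cmH2O.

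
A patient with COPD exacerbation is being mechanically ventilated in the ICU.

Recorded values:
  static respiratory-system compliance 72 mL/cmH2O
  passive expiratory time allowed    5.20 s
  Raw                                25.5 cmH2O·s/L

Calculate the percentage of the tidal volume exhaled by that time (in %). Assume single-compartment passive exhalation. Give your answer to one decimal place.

τ = R × C = 25.5 × 72 mL/cmH2O = 25.5 × 0.072 L/cmH2O = 1.836 s.
Passive exhalation: V(t)/V₀ = e^(−t/τ) = e^(−5.20/1.836) = 0.05888.
Fraction exhaled = 1 − 0.05888 = 0.9411 → 94.11%.

94.1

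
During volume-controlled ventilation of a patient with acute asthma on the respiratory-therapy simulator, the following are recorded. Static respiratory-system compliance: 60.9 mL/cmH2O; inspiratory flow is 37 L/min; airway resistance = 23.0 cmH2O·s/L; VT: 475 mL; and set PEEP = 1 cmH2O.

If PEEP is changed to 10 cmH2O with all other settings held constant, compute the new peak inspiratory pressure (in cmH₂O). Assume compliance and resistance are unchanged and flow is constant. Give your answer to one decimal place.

Flow: 37 L/min ÷ 60 = 0.6167 L/s.
PIP = Vt/C + R·V̇ + PEEP (constant-flow equation of motion).
Only the baseline term changes: ΔPIP = ΔPEEP = 10 − 1 = 9.0 cmH2O.
Original PIP = 475/60.9 + 23.0×0.6167 + 1 = 22.984 cmH2O; new PIP = 22.984 + (9.0) = 31.984 cmH2O.

32.0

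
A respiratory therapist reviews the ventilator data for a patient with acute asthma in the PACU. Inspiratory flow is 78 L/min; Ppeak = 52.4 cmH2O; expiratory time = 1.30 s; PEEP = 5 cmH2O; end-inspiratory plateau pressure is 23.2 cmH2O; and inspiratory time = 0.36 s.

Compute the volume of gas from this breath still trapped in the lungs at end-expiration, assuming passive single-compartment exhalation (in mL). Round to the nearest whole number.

49

Flow: 78 L/min ÷ 60 = 1.3 L/s.
Vt = flow × Ti = 1.3 L/s × 0.36 s × 1000 mL/L = 468.0 mL.
R = (PIP − Pplat)/V̇ = (52.4 − 23.2) / 1.3 = 29.2/1.3 = 22.462 cmH2O·s/L.
C = Vt/(Pplat − PEEP) = 468.0 / (23.2 − 5) = 468.0/18.2 = 25.714 mL/cmH2O.
τ = R × C = 22.462 × 0.02571 L/cmH2O = 0.5775 s.
Fraction remaining = e^(−Te/τ) = e^(−1.30/0.5775) = 0.1053.
Trapped volume = 468.0 × 0.1053 = 49.28 mL.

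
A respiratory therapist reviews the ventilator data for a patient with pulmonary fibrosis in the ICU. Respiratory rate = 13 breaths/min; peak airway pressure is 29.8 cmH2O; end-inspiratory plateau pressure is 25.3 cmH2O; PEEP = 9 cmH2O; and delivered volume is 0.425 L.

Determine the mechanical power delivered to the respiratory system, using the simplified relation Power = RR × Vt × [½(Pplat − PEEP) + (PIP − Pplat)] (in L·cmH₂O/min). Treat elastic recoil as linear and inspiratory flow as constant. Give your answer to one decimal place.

69.9

Per-breath work = Vt × [½(Pplat−PEEP) + (PIP−Pplat)] = 0.425 × [0.5×16.3 + 4.5] = 0.425 × 12.65 = 5.376 L·cmH2O.
Power = 13 × 5.376 = 69.888 L·cmH2O/min.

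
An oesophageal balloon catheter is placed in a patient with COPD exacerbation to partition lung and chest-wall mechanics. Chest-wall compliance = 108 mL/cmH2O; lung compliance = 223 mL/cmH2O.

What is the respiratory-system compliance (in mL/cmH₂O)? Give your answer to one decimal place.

72.8

Lung and chest wall are elastances in series: 1/Crs = 1/CL + 1/Ccw.
1/Crs = 1/223 + 1/108 = 0.01374.
Crs = 72.78 mL/cmH2O.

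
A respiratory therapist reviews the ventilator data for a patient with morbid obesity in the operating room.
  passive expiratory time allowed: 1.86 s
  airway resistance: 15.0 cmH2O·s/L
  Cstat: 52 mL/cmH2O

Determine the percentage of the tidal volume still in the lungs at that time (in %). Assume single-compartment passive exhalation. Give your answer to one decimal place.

τ = R × C = 15.0 × 52 mL/cmH2O = 15.0 × 0.052 L/cmH2O = 0.78 s.
Passive exhalation: V(t)/V₀ = e^(−t/τ) = e^(−1.86/0.78) = 0.09212.
Fraction remaining = 0.09212 → 9.212%.

9.2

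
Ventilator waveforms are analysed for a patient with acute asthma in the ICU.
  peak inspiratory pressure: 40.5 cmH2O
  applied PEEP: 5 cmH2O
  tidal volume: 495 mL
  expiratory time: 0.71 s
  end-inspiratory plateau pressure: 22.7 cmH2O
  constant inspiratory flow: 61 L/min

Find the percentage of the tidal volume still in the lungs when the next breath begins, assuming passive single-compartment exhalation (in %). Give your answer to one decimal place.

23.5

Flow: 61 L/min ÷ 60 = 1.0167 L/s.
R = (PIP − Pplat)/V̇ = (40.5 − 22.7) / 1.0167 = 17.8/1.0167 = 17.508 cmH2O·s/L.
C = Vt/(Pplat − PEEP) = 495.0 / (22.7 − 5) = 495.0/17.7 = 27.966 mL/cmH2O.
τ = R × C = 17.508 × 0.02797 L/cmH2O = 0.4897 s.
Fraction remaining at end-expiration = e^(−Te/τ) = e^(−0.71/0.4897) = 0.2346 → 23.46%.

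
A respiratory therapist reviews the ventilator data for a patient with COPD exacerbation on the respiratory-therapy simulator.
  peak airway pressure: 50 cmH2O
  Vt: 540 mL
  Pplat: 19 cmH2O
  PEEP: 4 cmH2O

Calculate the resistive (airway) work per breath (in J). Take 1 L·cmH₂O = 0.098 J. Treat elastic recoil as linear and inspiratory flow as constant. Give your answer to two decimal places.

1.64

With constant inspiratory flow the resistive pressure is constant at PIP − Pplat = 50 − 19 = 31.0 cmH2O, so resistive work = 31.0 × 0.540 = 16.74 L·cmH2O.
× 0.098 J/(L·cmH2O) → 1.641 J.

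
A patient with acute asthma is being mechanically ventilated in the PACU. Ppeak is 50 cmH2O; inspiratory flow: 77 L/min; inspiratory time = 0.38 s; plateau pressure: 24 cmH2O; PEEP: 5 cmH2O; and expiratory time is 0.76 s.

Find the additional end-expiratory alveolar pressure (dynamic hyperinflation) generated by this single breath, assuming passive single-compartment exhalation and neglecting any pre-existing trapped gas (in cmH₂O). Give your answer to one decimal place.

4.4

Flow: 77 L/min ÷ 60 = 1.2833 L/s.
Vt = flow × Ti = 1.2833 L/s × 0.38 s × 1000 mL/L = 487.65 mL.
R = (PIP − Pplat)/V̇ = (50 − 24) / 1.2833 = 26.0/1.2833 = 20.26 cmH2O·s/L.
C = Vt/(Pplat − PEEP) = 487.65 / (24 − 5) = 487.65/19.0 = 25.666 mL/cmH2O.
τ = R × C = 20.26 × 0.02567 L/cmH2O = 0.5201 s.
Fraction remaining = e^(−Te/τ) = e^(−0.76/0.5201) = 0.2319; trapped volume = 487.65 × 0.2319 = 113.09 mL.
Additional alveolar pressure from trapping ≈ V_trapped / C = 113.09 / 25.666 = 4.406 cmH2O.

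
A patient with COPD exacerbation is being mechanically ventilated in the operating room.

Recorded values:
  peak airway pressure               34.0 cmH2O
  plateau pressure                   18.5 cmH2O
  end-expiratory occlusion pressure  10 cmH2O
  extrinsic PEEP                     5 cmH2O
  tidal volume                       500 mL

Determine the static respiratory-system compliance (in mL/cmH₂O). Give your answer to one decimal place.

End-expiratory occlusion gives total PEEP = 10 cmH2O (intrinsic PEEP = 10 − 5 = 5). Use total PEEP for the elastic gradient.
Cstat = Vt / (Pplat − PEEPtotal) = 500 / (18.5 − 10) = 500 / 8.5 = 58.824 mL/cmH2O.

58.8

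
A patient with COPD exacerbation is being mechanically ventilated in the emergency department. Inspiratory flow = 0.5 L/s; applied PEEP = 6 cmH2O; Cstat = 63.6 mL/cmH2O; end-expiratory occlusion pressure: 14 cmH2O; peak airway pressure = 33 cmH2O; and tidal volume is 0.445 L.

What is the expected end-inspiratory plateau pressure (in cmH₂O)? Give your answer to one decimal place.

21.0

End-expiratory occlusion gives total PEEP = 14 cmH2O (intrinsic PEEP = 14 − 6 = 8). Use total PEEP for the elastic gradient.
Pplat = PEEPtotal + Vt / Cstat = 14 + 445 / 63.6 = 14 + 6.997 = 20.997 cmH2O.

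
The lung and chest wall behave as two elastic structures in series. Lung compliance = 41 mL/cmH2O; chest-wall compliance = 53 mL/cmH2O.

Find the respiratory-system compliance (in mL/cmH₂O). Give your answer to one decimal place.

Lung and chest wall are elastances in series: 1/Crs = 1/CL + 1/Ccw.
1/Crs = 1/41 + 1/53 = 0.04326.
Crs = 23.116 mL/cmH2O.

23.1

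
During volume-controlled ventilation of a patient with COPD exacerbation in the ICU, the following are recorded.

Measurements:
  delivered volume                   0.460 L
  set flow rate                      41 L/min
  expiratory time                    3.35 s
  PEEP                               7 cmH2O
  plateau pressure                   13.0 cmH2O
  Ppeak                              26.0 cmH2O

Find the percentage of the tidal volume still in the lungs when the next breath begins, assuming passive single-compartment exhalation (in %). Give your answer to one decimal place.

10.1

Flow: 41 L/min ÷ 60 = 0.6833 L/s.
R = (PIP − Pplat)/V̇ = (26.0 − 13.0) / 0.6833 = 13.0/0.6833 = 19.025 cmH2O·s/L.
C = Vt/(Pplat − PEEP) = 460.0 / (13.0 − 7) = 460.0/6.0 = 76.667 mL/cmH2O.
τ = R × C = 19.025 × 0.07667 L/cmH2O = 1.459 s.
Fraction remaining at end-expiration = e^(−Te/τ) = e^(−3.35/1.459) = 0.1007 → 10.07%.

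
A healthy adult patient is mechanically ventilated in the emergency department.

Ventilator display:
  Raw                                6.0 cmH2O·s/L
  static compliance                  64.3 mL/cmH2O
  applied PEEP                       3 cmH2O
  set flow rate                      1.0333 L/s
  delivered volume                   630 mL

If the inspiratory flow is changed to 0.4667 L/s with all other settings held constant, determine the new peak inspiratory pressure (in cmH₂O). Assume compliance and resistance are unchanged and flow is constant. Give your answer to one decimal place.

15.6

PIP = Vt/C + R·V̇ + PEEP (constant-flow equation of motion).
Only the resistive term changes: ΔPIP = R × ΔV̇ = 6.0 × (0.4667 − 1.0333) = 6.0 × -0.5666 = -3.4 cmH2O.
Original PIP = 630/64.3 + 6.0×1.0333 + 3 = 18.998 cmH2O; new PIP = 18.998 + (-3.4) = 15.598 cmH2O.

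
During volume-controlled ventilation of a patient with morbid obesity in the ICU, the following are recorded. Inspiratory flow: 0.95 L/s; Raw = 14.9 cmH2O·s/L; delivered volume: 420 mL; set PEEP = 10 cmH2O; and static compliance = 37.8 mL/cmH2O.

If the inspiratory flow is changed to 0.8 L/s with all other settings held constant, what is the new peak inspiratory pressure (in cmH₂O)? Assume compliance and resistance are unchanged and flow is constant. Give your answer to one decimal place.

33.0

PIP = Vt/C + R·V̇ + PEEP (constant-flow equation of motion).
Only the resistive term changes: ΔPIP = R × ΔV̇ = 14.9 × (0.8 − 0.95) = 14.9 × -0.15 = -2.235 cmH2O.
Original PIP = 420/37.8 + 14.9×0.95 + 10 = 35.266 cmH2O; new PIP = 35.266 + (-2.235) = 33.031 cmH2O.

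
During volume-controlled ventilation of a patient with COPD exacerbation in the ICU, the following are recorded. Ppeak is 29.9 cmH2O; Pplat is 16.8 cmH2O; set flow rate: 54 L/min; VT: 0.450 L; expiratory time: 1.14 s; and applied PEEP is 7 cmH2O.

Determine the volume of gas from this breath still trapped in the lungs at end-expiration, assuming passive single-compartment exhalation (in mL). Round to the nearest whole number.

82

Flow: 54 L/min ÷ 60 = 0.9 L/s.
R = (PIP − Pplat)/V̇ = (29.9 − 16.8) / 0.9 = 13.1/0.9 = 14.556 cmH2O·s/L.
C = Vt/(Pplat − PEEP) = 450.0 / (16.8 − 7) = 450.0/9.8 = 45.918 mL/cmH2O.
τ = R × C = 14.556 × 0.04592 L/cmH2O = 0.6684 s.
Fraction remaining = e^(−Te/τ) = e^(−1.14/0.6684) = 0.1817.
Trapped volume = 450.0 × 0.1817 = 81.765 mL.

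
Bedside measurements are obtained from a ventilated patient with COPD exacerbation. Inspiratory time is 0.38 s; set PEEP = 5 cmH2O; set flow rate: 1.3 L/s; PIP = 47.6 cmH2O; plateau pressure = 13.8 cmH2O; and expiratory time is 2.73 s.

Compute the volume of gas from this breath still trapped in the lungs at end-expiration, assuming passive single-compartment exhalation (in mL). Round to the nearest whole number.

Vt = flow × Ti = 1.3 L/s × 0.38 s × 1000 mL/L = 494.0 mL.
R = (PIP − Pplat)/V̇ = (47.6 − 13.8) / 1.3 = 33.8/1.3 = 26.0 cmH2O·s/L.
C = Vt/(Pplat − PEEP) = 494.0 / (13.8 − 5) = 494.0/8.8 = 56.136 mL/cmH2O.
τ = R × C = 26.0 × 0.05614 L/cmH2O = 1.46 s.
Fraction remaining = e^(−Te/τ) = e^(−2.73/1.46) = 0.1541.
Trapped volume = 494.0 × 0.1541 = 76.125 mL.

76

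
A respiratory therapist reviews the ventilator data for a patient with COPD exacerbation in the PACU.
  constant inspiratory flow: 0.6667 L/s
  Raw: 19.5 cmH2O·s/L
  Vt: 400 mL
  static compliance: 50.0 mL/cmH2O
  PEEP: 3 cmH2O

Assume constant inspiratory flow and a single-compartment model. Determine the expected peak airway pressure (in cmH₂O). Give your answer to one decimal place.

Equation of motion (constant flow): PIP = Vt/C + R·V̇ + PEEP.
PIP = 400/50.0 + 19.5×0.6667 + 3 = 8.0 + 13.001 + 3 = 24.001 cmH2O.

24.0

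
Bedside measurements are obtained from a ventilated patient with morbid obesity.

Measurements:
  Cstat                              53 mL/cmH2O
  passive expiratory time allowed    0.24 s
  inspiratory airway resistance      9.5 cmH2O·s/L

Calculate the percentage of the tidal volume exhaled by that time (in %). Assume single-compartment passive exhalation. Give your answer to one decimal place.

37.9

τ = R × C = 9.5 × 53 mL/cmH2O = 9.5 × 0.053 L/cmH2O = 0.5035 s.
Passive exhalation: V(t)/V₀ = e^(−t/τ) = e^(−0.24/0.5035) = 0.6209.
Fraction exhaled = 1 − 0.6209 = 0.3791 → 37.91%.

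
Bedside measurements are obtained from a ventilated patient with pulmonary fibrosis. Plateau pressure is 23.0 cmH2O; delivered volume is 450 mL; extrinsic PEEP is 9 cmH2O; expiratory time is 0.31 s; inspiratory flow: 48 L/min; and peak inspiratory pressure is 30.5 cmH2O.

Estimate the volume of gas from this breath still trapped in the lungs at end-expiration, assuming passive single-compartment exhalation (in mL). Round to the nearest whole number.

161

Flow: 48 L/min ÷ 60 = 0.8 L/s.
R = (PIP − Pplat)/V̇ = (30.5 − 23.0) / 0.8 = 7.5/0.8 = 9.375 cmH2O·s/L.
C = Vt/(Pplat − PEEP) = 450.0 / (23.0 − 9) = 450.0/14.0 = 32.143 mL/cmH2O.
τ = R × C = 9.375 × 0.03214 L/cmH2O = 0.3013 s.
Fraction remaining = e^(−Te/τ) = e^(−0.31/0.3013) = 0.3574.
Trapped volume = 450.0 × 0.3574 = 160.83 mL.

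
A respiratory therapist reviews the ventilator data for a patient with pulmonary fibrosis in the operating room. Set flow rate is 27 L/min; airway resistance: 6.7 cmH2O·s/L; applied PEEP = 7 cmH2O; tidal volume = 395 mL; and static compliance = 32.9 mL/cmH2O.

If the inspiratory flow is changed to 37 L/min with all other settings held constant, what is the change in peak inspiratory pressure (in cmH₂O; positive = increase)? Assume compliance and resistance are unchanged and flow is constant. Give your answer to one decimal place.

Flow: 27 L/min ÷ 60 = 0.45 L/s.
New flow: 37 L/min ÷ 60 = 0.6167 L/s.
PIP = Vt/C + R·V̇ + PEEP (constant-flow equation of motion).
Only the resistive term changes: ΔPIP = R × ΔV̇ = 6.7 × (0.6167 − 0.45) = 6.7 × 0.1667 = 1.117 cmH2O.

1.1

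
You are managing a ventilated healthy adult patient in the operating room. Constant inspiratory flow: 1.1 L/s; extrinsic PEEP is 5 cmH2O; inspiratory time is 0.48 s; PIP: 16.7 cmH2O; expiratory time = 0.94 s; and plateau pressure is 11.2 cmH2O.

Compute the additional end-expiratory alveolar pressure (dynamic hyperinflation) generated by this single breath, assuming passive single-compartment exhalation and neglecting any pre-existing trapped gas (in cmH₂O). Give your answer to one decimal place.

Vt = flow × Ti = 1.1 L/s × 0.48 s × 1000 mL/L = 528.0 mL.
R = (PIP − Pplat)/V̇ = (16.7 − 11.2) / 1.1 = 5.5/1.1 = 5.0 cmH2O·s/L.
C = Vt/(Pplat − PEEP) = 528.0 / (11.2 − 5) = 528.0/6.2 = 85.161 mL/cmH2O.
τ = R × C = 5.0 × 0.08516 L/cmH2O = 0.4258 s.
Fraction remaining = e^(−Te/τ) = e^(−0.94/0.4258) = 0.11; trapped volume = 528.0 × 0.11 = 58.08 mL.
Additional alveolar pressure from trapping ≈ V_trapped / C = 58.08 / 85.161 = 0.682 cmH2O.

0.7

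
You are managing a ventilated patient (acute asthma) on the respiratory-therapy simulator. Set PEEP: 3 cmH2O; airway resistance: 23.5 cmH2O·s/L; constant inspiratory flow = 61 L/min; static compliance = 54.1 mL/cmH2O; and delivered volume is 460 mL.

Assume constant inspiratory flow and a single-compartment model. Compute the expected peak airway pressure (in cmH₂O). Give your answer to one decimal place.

Flow: 61 L/min ÷ 60 = 1.0167 L/s.
Equation of motion (constant flow): PIP = Vt/C + R·V̇ + PEEP.
PIP = 460/54.1 + 23.5×1.0167 + 3 = 8.503 + 23.892 + 3 = 35.395 cmH2O.

35.4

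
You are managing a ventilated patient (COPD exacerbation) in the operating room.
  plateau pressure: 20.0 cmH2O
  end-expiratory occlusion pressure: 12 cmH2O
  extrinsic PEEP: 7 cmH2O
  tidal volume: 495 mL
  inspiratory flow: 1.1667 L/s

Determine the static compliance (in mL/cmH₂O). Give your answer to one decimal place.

End-expiratory occlusion gives total PEEP = 12 cmH2O (intrinsic PEEP = 12 − 7 = 5). Use total PEEP for the elastic gradient.
Cstat = Vt / (Pplat − PEEPtotal) = 495 / (20.0 − 12) = 495 / 8.0 = 61.875 mL/cmH2O.

61.9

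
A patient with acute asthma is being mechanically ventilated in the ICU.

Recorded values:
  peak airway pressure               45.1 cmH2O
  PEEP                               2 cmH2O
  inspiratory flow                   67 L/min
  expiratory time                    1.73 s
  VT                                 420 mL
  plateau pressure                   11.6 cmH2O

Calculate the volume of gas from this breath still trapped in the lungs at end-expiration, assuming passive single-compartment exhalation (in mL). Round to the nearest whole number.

Flow: 67 L/min ÷ 60 = 1.1167 L/s.
R = (PIP − Pplat)/V̇ = (45.1 − 11.6) / 1.1167 = 33.5/1.1167 = 29.999 cmH2O·s/L.
C = Vt/(Pplat − PEEP) = 420.0 / (11.6 − 2) = 420.0/9.6 = 43.75 mL/cmH2O.
τ = R × C = 29.999 × 0.04375 L/cmH2O = 1.312 s.
Fraction remaining = e^(−Te/τ) = e^(−1.73/1.312) = 0.2675.
Trapped volume = 420.0 × 0.2675 = 112.35 mL.

112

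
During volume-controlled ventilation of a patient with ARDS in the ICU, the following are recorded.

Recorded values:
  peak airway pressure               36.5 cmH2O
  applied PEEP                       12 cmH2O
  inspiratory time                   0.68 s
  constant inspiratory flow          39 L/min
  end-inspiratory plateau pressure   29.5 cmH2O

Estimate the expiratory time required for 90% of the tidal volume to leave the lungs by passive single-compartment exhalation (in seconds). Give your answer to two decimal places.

Flow: 39 L/min ÷ 60 = 0.65 L/s.
Vt = flow × Ti = 0.65 L/s × 0.68 s × 1000 mL/L = 442.0 mL.
R = (PIP − Pplat)/V̇ = (36.5 − 29.5) / 0.65 = 7.0/0.65 = 10.769 cmH2O·s/L.
C = Vt/(Pplat − PEEP) = 442.0 / (29.5 − 12) = 442.0/17.5 = 25.257 mL/cmH2O.
τ = R × C = 10.769 × 0.02526 L/cmH2O = 0.272 s.
t = −τ·ln(1 − 0.90) = −0.272·ln(0.1) = 0.6263 s.

0.63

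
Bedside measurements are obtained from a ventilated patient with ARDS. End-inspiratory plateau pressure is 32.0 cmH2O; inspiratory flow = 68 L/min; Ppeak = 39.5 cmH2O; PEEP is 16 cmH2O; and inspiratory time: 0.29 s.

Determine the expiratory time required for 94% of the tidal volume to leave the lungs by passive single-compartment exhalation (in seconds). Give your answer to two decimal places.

Flow: 68 L/min ÷ 60 = 1.1333 L/s.
Vt = flow × Ti = 1.1333 L/s × 0.29 s × 1000 mL/L = 328.66 mL.
R = (PIP − Pplat)/V̇ = (39.5 − 32.0) / 1.1333 = 7.5/1.1333 = 6.618 cmH2O·s/L.
C = Vt/(Pplat − PEEP) = 328.66 / (32.0 − 16) = 328.66/16.0 = 20.541 mL/cmH2O.
τ = R × C = 6.618 × 0.02054 L/cmH2O = 0.1359 s.
t = −τ·ln(1 − 0.94) = −0.1359·ln(0.06) = 0.3823 s.

0.38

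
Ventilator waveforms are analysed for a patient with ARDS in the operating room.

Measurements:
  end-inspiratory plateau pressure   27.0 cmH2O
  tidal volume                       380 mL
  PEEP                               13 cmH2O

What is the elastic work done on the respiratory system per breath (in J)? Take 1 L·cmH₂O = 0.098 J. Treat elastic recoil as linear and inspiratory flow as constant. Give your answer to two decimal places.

0.26

Elastic work ≈ ½ × (Pplat − PEEP) × Vt = 0.5 × (27.0 − 13) × 0.380 L = 0.5 × 14.0 × 0.380 = 2.66 L·cmH2O.
× 0.098 J/(L·cmH2O) → 0.2607 J.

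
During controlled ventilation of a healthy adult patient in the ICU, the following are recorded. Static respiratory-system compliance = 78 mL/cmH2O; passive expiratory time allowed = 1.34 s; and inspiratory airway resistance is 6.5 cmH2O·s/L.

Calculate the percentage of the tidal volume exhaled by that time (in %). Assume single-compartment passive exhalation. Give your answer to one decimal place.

92.9

τ = R × C = 6.5 × 78 mL/cmH2O = 6.5 × 0.078 L/cmH2O = 0.507 s.
Passive exhalation: V(t)/V₀ = e^(−t/τ) = e^(−1.34/0.507) = 0.07115.
Fraction exhaled = 1 − 0.07115 = 0.9289 → 92.89%.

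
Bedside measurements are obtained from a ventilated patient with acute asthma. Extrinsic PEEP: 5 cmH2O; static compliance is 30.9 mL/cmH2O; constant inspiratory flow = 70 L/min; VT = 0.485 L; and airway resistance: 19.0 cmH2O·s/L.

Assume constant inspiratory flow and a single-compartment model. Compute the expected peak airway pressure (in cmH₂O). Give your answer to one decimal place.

Flow: 70 L/min ÷ 60 = 1.1667 L/s.
Equation of motion (constant flow): PIP = Vt/C + R·V̇ + PEEP.
PIP = 485/30.9 + 19.0×1.1667 + 5 = 15.696 + 22.167 + 5 = 42.863 cmH2O.

42.9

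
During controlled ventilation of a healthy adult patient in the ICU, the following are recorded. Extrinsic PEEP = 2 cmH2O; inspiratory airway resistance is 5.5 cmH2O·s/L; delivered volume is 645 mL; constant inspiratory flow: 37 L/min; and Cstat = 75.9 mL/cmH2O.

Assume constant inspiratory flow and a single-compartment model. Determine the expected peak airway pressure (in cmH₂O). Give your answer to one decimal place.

13.9

Flow: 37 L/min ÷ 60 = 0.6167 L/s.
Equation of motion (constant flow): PIP = Vt/C + R·V̇ + PEEP.
PIP = 645/75.9 + 5.5×0.6167 + 2 = 8.498 + 3.392 + 2 = 13.89 cmH2O.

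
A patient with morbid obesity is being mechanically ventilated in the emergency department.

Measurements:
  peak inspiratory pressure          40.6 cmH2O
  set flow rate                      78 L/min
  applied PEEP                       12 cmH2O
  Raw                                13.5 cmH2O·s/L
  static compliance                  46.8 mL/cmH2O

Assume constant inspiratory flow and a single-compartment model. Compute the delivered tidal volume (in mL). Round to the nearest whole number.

517

Flow: 78 L/min ÷ 60 = 1.3 L/s.
Equation of motion (constant flow): PIP = Vt/C + R·V̇ + PEEP.
Vt/C = PIP − R·V̇ − PEEP = 40.6 − 17.55 − 12 = 11.05 cmH2O.
Vt = C × 11.05 = 46.8 × 11.05 = 517.14 mL.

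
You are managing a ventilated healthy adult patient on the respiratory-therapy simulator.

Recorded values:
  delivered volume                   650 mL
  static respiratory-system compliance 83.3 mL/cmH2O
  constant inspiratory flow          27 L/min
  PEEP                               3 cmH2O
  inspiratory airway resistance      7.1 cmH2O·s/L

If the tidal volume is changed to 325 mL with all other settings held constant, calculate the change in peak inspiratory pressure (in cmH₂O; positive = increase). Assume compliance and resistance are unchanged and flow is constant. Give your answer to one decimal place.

PIP = Vt/C + R·V̇ + PEEP (constant-flow equation of motion).
Only the elastic term changes: ΔPIP = ΔVt / C = (325 − 650) / 83.3 = -3.902 cmH2O.

-3.9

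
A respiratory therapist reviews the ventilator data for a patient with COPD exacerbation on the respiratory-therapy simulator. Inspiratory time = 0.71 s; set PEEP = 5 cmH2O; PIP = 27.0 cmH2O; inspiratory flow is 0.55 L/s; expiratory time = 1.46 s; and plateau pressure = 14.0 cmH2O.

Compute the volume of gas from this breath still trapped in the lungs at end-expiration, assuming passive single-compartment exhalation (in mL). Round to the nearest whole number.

94

Vt = flow × Ti = 0.55 L/s × 0.71 s × 1000 mL/L = 390.5 mL.
R = (PIP − Pplat)/V̇ = (27.0 − 14.0) / 0.55 = 13.0/0.55 = 23.636 cmH2O·s/L.
C = Vt/(Pplat − PEEP) = 390.5 / (14.0 − 5) = 390.5/9.0 = 43.389 mL/cmH2O.
τ = R × C = 23.636 × 0.04339 L/cmH2O = 1.026 s.
Fraction remaining = e^(−Te/τ) = e^(−1.46/1.026) = 0.241.
Trapped volume = 390.5 × 0.241 = 94.111 mL.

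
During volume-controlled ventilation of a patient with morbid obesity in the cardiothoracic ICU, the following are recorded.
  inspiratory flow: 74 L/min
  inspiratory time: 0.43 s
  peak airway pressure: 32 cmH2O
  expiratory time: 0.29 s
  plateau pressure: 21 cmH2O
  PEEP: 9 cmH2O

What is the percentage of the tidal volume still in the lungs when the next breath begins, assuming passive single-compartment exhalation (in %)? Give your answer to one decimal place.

47.9

Flow: 74 L/min ÷ 60 = 1.2333 L/s.
Vt = flow × Ti = 1.2333 L/s × 0.43 s × 1000 mL/L = 530.32 mL.
R = (PIP − Pplat)/V̇ = (32 − 21) / 1.2333 = 11.0/1.2333 = 8.919 cmH2O·s/L.
C = Vt/(Pplat − PEEP) = 530.32 / (21 − 9) = 530.32/12.0 = 44.193 mL/cmH2O.
τ = R × C = 8.919 × 0.04419 L/cmH2O = 0.3941 s.
Fraction remaining at end-expiration = e^(−Te/τ) = e^(−0.29/0.3941) = 0.4791 → 47.91%.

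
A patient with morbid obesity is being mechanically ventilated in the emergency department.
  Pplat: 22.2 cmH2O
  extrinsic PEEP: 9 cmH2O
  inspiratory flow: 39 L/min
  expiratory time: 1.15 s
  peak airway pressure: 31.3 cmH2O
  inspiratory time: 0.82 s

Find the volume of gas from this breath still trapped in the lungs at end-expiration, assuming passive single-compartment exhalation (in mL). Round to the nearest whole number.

70

Flow: 39 L/min ÷ 60 = 0.65 L/s.
Vt = flow × Ti = 0.65 L/s × 0.82 s × 1000 mL/L = 533.0 mL.
R = (PIP − Pplat)/V̇ = (31.3 − 22.2) / 0.65 = 9.1/0.65 = 14.0 cmH2O·s/L.
C = Vt/(Pplat − PEEP) = 533.0 / (22.2 − 9) = 533.0/13.2 = 40.379 mL/cmH2O.
τ = R × C = 14.0 × 0.04038 L/cmH2O = 0.5653 s.
Fraction remaining = e^(−Te/τ) = e^(−1.15/0.5653) = 0.1308.
Trapped volume = 533.0 × 0.1308 = 69.716 mL.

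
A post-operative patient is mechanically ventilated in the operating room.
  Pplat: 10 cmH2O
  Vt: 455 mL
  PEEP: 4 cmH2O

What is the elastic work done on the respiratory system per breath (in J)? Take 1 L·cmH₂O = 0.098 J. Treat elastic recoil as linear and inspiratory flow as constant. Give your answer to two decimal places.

Elastic work ≈ ½ × (Pplat − PEEP) × Vt = 0.5 × (10 − 4) × 0.455 L = 0.5 × 6.0 × 0.455 = 1.365 L·cmH2O.
× 0.098 J/(L·cmH2O) → 0.1338 J.

0.13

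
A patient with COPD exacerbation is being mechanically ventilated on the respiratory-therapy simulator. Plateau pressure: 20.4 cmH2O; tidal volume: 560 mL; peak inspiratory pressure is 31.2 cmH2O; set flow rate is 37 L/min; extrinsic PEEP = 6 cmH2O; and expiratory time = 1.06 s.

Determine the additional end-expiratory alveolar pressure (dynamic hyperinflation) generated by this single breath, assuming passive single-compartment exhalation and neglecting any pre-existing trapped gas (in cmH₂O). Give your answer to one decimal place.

Flow: 37 L/min ÷ 60 = 0.6167 L/s.
R = (PIP − Pplat)/V̇ = (31.2 − 20.4) / 0.6167 = 10.8/0.6167 = 17.513 cmH2O·s/L.
C = Vt/(Pplat − PEEP) = 560.0 / (20.4 − 6) = 560.0/14.4 = 38.889 mL/cmH2O.
τ = R × C = 17.513 × 0.03889 L/cmH2O = 0.6811 s.
Fraction remaining = e^(−Te/τ) = e^(−1.06/0.6811) = 0.2109; trapped volume = 560.0 × 0.2109 = 118.1 mL.
Additional alveolar pressure from trapping ≈ V_trapped / C = 118.1 / 38.889 = 3.037 cmH2O.

3.0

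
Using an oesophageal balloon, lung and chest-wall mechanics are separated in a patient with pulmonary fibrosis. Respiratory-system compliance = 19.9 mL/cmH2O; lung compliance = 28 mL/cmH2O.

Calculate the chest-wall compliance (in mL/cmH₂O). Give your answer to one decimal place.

1/Ccw = 1/Crs − 1/CL.
1/Ccw = 1/19.9 − 1/28 = 0.01454.
Ccw = 68.776 mL/cmH2O.

68.8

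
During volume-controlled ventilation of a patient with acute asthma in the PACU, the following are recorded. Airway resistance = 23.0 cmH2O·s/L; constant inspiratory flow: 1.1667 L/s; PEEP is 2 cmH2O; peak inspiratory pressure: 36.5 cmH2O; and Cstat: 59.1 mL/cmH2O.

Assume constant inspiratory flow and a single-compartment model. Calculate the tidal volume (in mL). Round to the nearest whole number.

453

Equation of motion (constant flow): PIP = Vt/C + R·V̇ + PEEP.
Vt/C = PIP − R·V̇ − PEEP = 36.5 − 26.834 − 2 = 7.666 cmH2O.
Vt = C × 7.666 = 59.1 × 7.666 = 453.06 mL.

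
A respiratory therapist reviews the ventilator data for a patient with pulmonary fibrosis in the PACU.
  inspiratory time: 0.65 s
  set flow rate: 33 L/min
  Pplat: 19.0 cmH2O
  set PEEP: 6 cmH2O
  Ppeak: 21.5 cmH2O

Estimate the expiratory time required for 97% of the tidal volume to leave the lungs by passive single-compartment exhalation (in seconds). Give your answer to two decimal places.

0.44

Flow: 33 L/min ÷ 60 = 0.55 L/s.
Vt = flow × Ti = 0.55 L/s × 0.65 s × 1000 mL/L = 357.5 mL.
R = (PIP − Pplat)/V̇ = (21.5 − 19.0) / 0.55 = 2.5/0.55 = 4.545 cmH2O·s/L.
C = Vt/(Pplat − PEEP) = 357.5 / (19.0 − 6) = 357.5/13.0 = 27.5 mL/cmH2O.
τ = R × C = 4.545 × 0.0275 L/cmH2O = 0.125 s.
t = −τ·ln(1 − 0.97) = −0.125·ln(0.03) = 0.4383 s.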